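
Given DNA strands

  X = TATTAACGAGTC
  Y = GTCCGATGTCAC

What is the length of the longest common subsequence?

Match T [1,2]; then A [2,6]; then T [3,7]; then T [4,9]; then C [7,10]; then A [9,11]; then C [12,12] — 7 bases in the same relative order in both, and the DP table's final entry dp[12][12] is also 7, so no common subsequence is longer.

7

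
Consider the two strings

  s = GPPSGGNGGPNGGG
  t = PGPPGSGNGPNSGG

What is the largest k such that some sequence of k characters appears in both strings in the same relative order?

Pick G at s[1]=t[2]; then P at s[2]=t[3]; then P at s[3]=t[4]; then S at s[4]=t[6]; then G at s[6]=t[7]; then N at s[7]=t[8]; then G at s[9]=t[9]; then P at s[10]=t[10]; then N at s[11]=t[11]; then G at s[13]=t[13]; then G at s[14]=t[14]; all 11 characters appear in both, in order. The LCS DP gives dp[14][14] = 11, so this is optimal.

11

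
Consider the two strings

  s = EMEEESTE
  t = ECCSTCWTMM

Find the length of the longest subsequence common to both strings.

Let dp[i][j] be the LCS length of the first i characters of s and the first j characters of t. dp[i][j] = dp[i-1][j-1]+1 when the i-th and j-th characters match, else max(dp[i-1][j], dp[i][j-1]).
    ·  E  C  C  S  T  C  W  T  M  M
 ·  0  0  0  0  0  0  0  0  0  0  0
 E  0  1  1  1  1  1  1  1  1  1  1
 M  0  1  1  1  1  1  1  1  1  2  2
 E  0  1  1  1  1  1  1  1  1  2  2
 E  0  1  1  1  1  1  1  1  1  2  2
 E  0  1  1  1  1  1  1  1  1  2  2
 S  0  1  1  1  2  2  2  2  2  2  2
 T  0  1  1  1  2  3  3  3  3  3  3
 E  0  1  1  1  2  3  3  3  3  3  3
dp[8][10] = 3. One LCS (by backtracking along matches): EST.

3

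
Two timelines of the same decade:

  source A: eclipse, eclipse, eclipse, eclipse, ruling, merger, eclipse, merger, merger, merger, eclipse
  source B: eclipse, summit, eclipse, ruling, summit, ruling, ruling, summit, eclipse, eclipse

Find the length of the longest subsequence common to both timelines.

Match eclipse (source A #1, source B #1), then eclipse (source A #2, source B #3), then ruling (source A #5, source B #7), then eclipse (source A #7, source B #9), then eclipse (source A #11, source B #10) — 5 events in the same relative order in both. Since dp[11][10] = 5, nothing longer is possible.

5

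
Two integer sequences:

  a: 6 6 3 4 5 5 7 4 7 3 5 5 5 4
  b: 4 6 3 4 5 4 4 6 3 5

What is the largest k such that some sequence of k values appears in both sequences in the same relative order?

7

Match 6 (a #2, b #2), then 3 (a #3, b #3), then 4 (a #4, b #4), then 5 (a #5, b #5), then 4 (a #8, b #7), then 3 (a #10, b #9), then 5 (a #13, b #10) — 7 values in the same relative order in both. Since dp[14][10] = 7, nothing longer is possible.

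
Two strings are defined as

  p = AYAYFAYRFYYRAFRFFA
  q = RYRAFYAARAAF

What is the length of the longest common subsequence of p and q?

7

Match A (p #1, q #4); then Y (p #2, q #6); then A (p #3, q #7); then A (p #6, q #8); then R (p #8, q #9); then A (p #13, q #11); then F (p #17, q #12) — 7 characters in the same relative order in both. The LCS DP gives dp[18][12] = 7, so this is optimal.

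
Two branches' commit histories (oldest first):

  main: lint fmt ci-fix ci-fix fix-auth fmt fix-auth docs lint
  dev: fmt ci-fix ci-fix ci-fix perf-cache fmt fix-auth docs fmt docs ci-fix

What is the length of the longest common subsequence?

Match fmt (main #2, dev #1), then ci-fix (main #3, dev #3), then ci-fix (main #4, dev #4), then fix-auth (main #5, dev #7), then fmt (main #6, dev #9), then docs (main #8, dev #10) — 6 commits in the same relative order in both. The LCS DP gives dp[9][11] = 6, so this is optimal.

6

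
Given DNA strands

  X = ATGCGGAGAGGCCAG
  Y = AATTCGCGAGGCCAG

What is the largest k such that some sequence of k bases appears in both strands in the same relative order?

12

Pick A [1,2], T [2,4], G [3,6], C [4,7], G [8,8], A [9,9], G [10,10], G [11,11], C [12,12], C [13,13], A [14,14], G [15,15]; all 12 bases appear in both, in order. dp[15][15] = 12 confirms this is the maximum.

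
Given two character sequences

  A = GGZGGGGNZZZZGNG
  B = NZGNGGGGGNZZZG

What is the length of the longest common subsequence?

11

Taking G at A[1]=B[3], G at A[2]=B[5], G at A[4]=B[6], G at A[5]=B[7], G at A[6]=B[8], G at A[7]=B[9], N at A[8]=B[10], Z at A[10]=B[11], Z at A[11]=B[12], Z at A[12]=B[13], G at A[15]=B[14] gives a common subsequence of length 11. The LCS DP gives dp[15][14] = 11, so this is optimal.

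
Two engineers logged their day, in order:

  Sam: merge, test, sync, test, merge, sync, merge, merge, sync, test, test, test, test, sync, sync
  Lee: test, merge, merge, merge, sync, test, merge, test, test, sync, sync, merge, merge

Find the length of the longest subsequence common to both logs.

Taking test [4,1], merge [5,2], merge [7,3], merge [8,4], sync [9,5], test [10,6], test [12,8], test [13,9], sync [14,10], sync [15,11] gives a common subsequence of length 10. Since dp[15][13] = 10, nothing longer is possible.

10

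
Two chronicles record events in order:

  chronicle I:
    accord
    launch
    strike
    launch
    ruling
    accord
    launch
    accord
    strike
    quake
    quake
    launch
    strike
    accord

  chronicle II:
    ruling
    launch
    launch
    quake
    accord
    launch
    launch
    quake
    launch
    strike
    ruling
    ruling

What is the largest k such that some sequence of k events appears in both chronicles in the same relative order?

7

Taking launch (chronicle I #2, chronicle II #2), launch (chronicle I #4, chronicle II #3), accord (chronicle I #6, chronicle II #5), launch (chronicle I #7, chronicle II #7), quake (chronicle I #11, chronicle II #8), launch (chronicle I #12, chronicle II #9), strike (chronicle I #13, chronicle II #10) gives a common subsequence of length 7. Since dp[14][12] = 7, nothing longer is possible.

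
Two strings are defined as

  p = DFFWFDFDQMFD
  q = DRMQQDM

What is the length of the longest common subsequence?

3

Let dp[i][j] be the LCS length of the first i characters of p and the first j characters of q. dp[i][j] = dp[i-1][j-1]+1 when the i-th and j-th characters match, else max(dp[i-1][j], dp[i][j-1]).
    ·  D  R  M  Q  Q  D  M
 ·  0  0  0  0  0  0  0  0
 D  0  1  1  1  1  1  1  1
 F  0  1  1  1  1  1  1  1
 F  0  1  1  1  1  1  1  1
 W  0  1  1  1  1  1  1  1
 F  0  1  1  1  1  1  1  1
 D  0  1  1  1  1  1  2  2
 F  0  1  1  1  1  1  2  2
 D  0  1  1  1  1  1  2  2
 Q  0  1  1  1  2  2  2  2
 M  0  1  1  2  2  2  2  3
 F  0  1  1  2  2  2  2  3
 D  0  1  1  2  2  2  3  3
dp[12][7] = 3. One LCS (by backtracking along matches): DDM.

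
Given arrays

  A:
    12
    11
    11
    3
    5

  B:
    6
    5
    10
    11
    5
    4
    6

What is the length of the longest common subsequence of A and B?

Let dp[i][j] be the LCS length of the first i values of A and the first j values of B. dp[i][j] = dp[i-1][j-1]+1 when the i-th and j-th values match, else max(dp[i-1][j], dp[i][j-1]).
    ·  6  5 10 11  5  4  6
 ·  0  0  0  0  0  0  0  0
12  0  0  0  0  0  0  0  0
11  0  0  0  0  1  1  1  1
11  0  0  0  0  1  1  1  1
 3  0  0  0  0  1  1  1  1
 5  0  0  1  1  1  2  2  2
dp[5][7] = 2. One LCS (by backtracking along matches): 11, 5.

2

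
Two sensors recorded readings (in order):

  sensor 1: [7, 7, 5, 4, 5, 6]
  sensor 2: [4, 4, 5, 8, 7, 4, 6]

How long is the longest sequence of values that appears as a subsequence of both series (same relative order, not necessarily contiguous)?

3

Pick 7 at sensor 1[2]=sensor 2[5], 4 at sensor 1[4]=sensor 2[6], 6 at sensor 1[6]=sensor 2[7]; all 3 values appear in both, in order. dp[6][7] = 3 confirms this is the maximum.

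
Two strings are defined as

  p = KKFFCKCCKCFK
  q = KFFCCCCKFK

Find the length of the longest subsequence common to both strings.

9

One common subsequence of length 9: K [2,1]; then F [3,2]; then F [4,3]; then C [5,5]; then C [7,6]; then C [8,7]; then K [9,8]; then F [11,9]; then K [12,10]. Since dp[12][10] = 9, nothing longer is possible.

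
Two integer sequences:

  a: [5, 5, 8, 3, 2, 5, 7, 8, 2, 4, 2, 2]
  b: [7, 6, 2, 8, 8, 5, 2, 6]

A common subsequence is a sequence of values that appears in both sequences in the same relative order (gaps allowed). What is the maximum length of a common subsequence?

Pick 8 at a[3]=b[5]; then 5 at a[6]=b[6]; then 2 at a[9]=b[7]; all 3 values appear in both, in order. dp[12][8] = 3 confirms this is the maximum.

3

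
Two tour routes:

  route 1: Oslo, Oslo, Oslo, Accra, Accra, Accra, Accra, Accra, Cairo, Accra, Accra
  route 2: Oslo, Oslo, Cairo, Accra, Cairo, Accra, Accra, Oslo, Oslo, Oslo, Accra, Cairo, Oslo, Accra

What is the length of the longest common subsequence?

8

Pick Oslo [1,1], then Oslo [2,2], then Accra [4,4], then Accra [5,6], then Accra [6,7], then Accra [8,11], then Cairo [9,12], then Accra [11,14]; all 8 stops appear in both, in order. dp[11][14] = 8 confirms this is the maximum.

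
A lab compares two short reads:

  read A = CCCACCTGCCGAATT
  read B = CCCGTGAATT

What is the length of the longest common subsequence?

Let dp[i][j] be the LCS length of the first i bases of read A and the first j bases of read B. dp[i][j] = dp[i-1][j-1]+1 when the i-th and j-th bases match, else max(dp[i-1][j], dp[i][j-1]).
    ·  C  C  C  G  T  G  A  A  T  T
 ·  0  0  0  0  0  0  0  0  0  0  0
 C  0  1  1  1  1  1  1  1  1  1  1
 C  0  1  2  2  2  2  2  2  2  2  2
 C  0  1  2  3  3  3  3  3  3  3  3
 A  0  1  2  3  3  3  3  4  4  4  4
 C  0  1  2  3  3  3  3  4  4  4  4
 C  0  1  2  3  3  3  3  4  4  4  4
 T  0  1  2  3  3  4  4  4  4  5  5
 G  0  1  2  3  4  4  5  5  5  5  5
 C  0  1  2  3  4  4  5  5  5  5  5
 C  0  1  2  3  4  4  5  5  5  5  5
 G  0  1  2  3  4  4  5  5  5  5  5
 A  0  1  2  3  4  4  5  6  6  6  6
 A  0  1  2  3  4  4  5  6  7  7  7
 T  0  1  2  3  4  5  5  6  7  8  8
 T  0  1  2  3  4  5  5  6  7  8  9
dp[15][10] = 9. One LCS (by backtracking along matches): CCCTGAATT.

9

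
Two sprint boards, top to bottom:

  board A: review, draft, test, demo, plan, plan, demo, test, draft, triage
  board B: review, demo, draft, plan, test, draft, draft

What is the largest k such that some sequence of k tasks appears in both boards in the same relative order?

Pick review at board A[1]=board B[1] → draft at board A[2]=board B[3] → plan at board A[6]=board B[4] → test at board A[8]=board B[5] → draft at board A[9]=board B[7]; all 5 tasks appear in both, in order. The LCS DP gives dp[10][7] = 5, so this is optimal.

5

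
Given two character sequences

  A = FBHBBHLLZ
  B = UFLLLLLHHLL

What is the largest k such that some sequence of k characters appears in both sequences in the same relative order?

Taking F [1,2], H [3,8], H [6,9], L [7,10], L [8,11] gives a common subsequence of length 5, and the DP table's final entry dp[9][11] is also 5, so no common subsequence is longer.

5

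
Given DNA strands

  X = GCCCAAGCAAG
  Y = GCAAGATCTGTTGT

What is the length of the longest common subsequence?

7

Pick G at X[1]=Y[1], C at X[4]=Y[2], A at X[5]=Y[3], A at X[6]=Y[4], G at X[7]=Y[5], C at X[8]=Y[8], G at X[11]=Y[13]; all 7 bases appear in both, in order. The LCS DP gives dp[11][14] = 7, so this is optimal.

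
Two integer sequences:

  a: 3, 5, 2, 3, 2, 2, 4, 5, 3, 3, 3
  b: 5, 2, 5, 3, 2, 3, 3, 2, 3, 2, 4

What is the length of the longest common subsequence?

7

Pick 5 [2,1]; then 2 [3,2]; then 3 [4,4]; then 2 [6,5]; then 3 [9,6]; then 3 [10,7]; then 3 [11,9]; all 7 values appear in both, in order, and the DP table's final entry dp[11][11] is also 7, so no common subsequence is longer.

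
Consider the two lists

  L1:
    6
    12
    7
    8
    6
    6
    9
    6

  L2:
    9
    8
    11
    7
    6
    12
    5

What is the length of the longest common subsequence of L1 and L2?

2

Pick 6 (L1 #1, L2 #5); then 12 (L1 #2, L2 #6); all 2 values appear in both, in order. The LCS DP gives dp[8][7] = 2, so this is optimal.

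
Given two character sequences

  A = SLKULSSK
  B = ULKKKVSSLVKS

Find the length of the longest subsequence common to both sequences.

Let dp[i][j] be the LCS length of the first i characters of A and the first j characters of B. dp[i][j] = dp[i-1][j-1]+1 when the i-th and j-th characters match, else max(dp[i-1][j], dp[i][j-1]).
    ·  U  L  K  K  K  V  S  S  L  V  K  S
 ·  0  0  0  0  0  0  0  0  0  0  0  0  0
 S  0  0  0  0  0  0  0  1  1  1  1  1  1
 L  0  0  1  1  1  1  1  1  1  2  2  2  2
 K  0  0  1  2  2  2  2  2  2  2  2  3  3
 U  0  1  1  2  2  2  2  2  2  2  2  3  3
 L  0  1  2  2  2  2  2  2  2  3  3  3  3
 S  0  1  2  2  2  2  2  3  3  3  3  3  4
 S  0  1  2  2  2  2  2  3  4  4  4  4  4
 K  0  1  2  3  3  3  3  3  4  4  4  5  5
dp[8][12] = 5. One LCS (by backtracking along matches): LKSSK.

5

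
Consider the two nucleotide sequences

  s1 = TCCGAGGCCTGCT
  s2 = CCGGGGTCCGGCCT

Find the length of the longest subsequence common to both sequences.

10

Pick C [2,1], then C [3,2], then G [4,4], then G [6,5], then G [7,6], then C [8,8], then C [9,9], then G [11,11], then C [12,13], then T [13,14]; all 10 bases appear in both, in order. Since dp[13][14] = 10, nothing longer is possible.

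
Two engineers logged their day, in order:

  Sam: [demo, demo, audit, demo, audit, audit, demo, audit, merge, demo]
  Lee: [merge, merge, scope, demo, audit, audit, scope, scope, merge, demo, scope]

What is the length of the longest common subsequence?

One common subsequence of length 5: demo (Sam #2, Lee #4), audit (Sam #3, Lee #5), audit (Sam #5, Lee #6), merge (Sam #9, Lee #9), demo (Sam #10, Lee #10). Since dp[10][11] = 5, nothing longer is possible.

5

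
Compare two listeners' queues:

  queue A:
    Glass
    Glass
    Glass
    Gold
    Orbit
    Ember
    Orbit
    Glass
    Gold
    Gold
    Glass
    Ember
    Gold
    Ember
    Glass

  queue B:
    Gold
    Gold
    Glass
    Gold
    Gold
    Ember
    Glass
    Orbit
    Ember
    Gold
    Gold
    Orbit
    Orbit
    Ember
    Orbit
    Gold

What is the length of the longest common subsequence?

Taking Glass at queue A[1]=queue B[3]; then Glass at queue A[3]=queue B[7]; then Orbit at queue A[5]=queue B[8]; then Ember at queue A[6]=queue B[9]; then Gold at queue A[9]=queue B[10]; then Gold at queue A[10]=queue B[11]; then Ember at queue A[12]=queue B[14]; then Gold at queue A[13]=queue B[16] gives a common subsequence of length 8. dp[15][16] = 8 confirms this is the maximum.

8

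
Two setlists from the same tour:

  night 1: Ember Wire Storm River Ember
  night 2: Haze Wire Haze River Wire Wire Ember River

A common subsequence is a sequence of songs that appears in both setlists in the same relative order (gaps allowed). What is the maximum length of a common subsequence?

Taking Wire at night 1[2]=night 2[2] → River at night 1[4]=night 2[4] → Ember at night 1[5]=night 2[7] gives a common subsequence of length 3, and the DP table's final entry dp[5][8] is also 3, so no common subsequence is longer.

3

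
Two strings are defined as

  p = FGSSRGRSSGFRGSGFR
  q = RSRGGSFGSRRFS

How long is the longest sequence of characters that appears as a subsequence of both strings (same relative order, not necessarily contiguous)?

Taking S [4,2]; then R [5,3]; then G [6,5]; then S [9,6]; then F [11,7]; then G [13,8]; then S [14,9]; then F [16,12] gives a common subsequence of length 8, and the DP table's final entry dp[17][13] is also 8, so no common subsequence is longer.

8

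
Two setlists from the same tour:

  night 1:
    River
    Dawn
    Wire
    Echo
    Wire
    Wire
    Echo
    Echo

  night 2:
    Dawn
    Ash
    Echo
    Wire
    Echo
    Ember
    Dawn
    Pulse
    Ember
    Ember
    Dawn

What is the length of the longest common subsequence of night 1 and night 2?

4

One common subsequence of length 4: Dawn at night 1[2]=night 2[1] → Echo at night 1[4]=night 2[3] → Wire at night 1[6]=night 2[4] → Echo at night 1[7]=night 2[5]. The LCS DP gives dp[8][11] = 4, so this is optimal.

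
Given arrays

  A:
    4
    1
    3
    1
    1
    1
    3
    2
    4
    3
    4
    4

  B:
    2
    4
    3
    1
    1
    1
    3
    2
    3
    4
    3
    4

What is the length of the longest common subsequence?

Let dp[i][j] be the LCS length of the first i values of A and the first j values of B. dp[i][j] = dp[i-1][j-1]+1 when the i-th and j-th values match, else max(dp[i-1][j], dp[i][j-1]).
    ·  2  4  3  1  1  1  3  2  3  4  3  4
 ·  0  0  0  0  0  0  0  0  0  0  0  0  0
 4  0  0  1  1  1  1  1  1  1  1  1  1  1
 1  0  0  1  1  2  2  2  2  2  2  2  2  2
 3  0  0  1  2  2  2  2  3  3  3  3  3  3
 1  0  0  1  2  3  3  3  3  3  3  3  3  3
 1  0  0  1  2  3  4  4  4  4  4  4  4  4
 1  0  0  1  2  3  4  5  5  5  5  5  5  5
 3  0  0  1  2  3  4  5  6  6  6  6  6  6
 2  0  1  1  2  3  4  5  6  7  7  7  7  7
 4  0  1  2  2  3  4  5  6  7  7  8  8  8
 3  0  1  2  3  3  4  5  6  7  8  8  9  9
 4  0  1  2  3  3  4  5  6  7  8  9  9 10
 4  0  1  2  3  3  4  5  6  7  8  9  9 10
dp[12][12] = 10. One LCS (by backtracking along matches): 4, 3, 1, 1, 1, 3, 2, 4, 3, 4.

10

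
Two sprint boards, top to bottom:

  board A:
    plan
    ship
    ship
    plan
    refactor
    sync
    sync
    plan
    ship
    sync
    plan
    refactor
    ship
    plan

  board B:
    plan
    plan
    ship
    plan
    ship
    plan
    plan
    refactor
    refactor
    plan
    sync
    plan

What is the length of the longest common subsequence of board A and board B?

8

Match plan at board A[1]=board B[2], ship at board A[2]=board B[3], ship at board A[3]=board B[5], plan at board A[4]=board B[7], refactor at board A[5]=board B[9], plan at board A[8]=board B[10], sync at board A[10]=board B[11], plan at board A[14]=board B[12] — 8 tasks in the same relative order in both. dp[14][12] = 8 confirms this is the maximum.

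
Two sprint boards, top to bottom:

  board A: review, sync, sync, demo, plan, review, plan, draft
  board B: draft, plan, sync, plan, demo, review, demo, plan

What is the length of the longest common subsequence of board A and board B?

4

Taking sync at board A[2]=board B[3], demo at board A[4]=board B[5], review at board A[6]=board B[6], plan at board A[7]=board B[8] gives a common subsequence of length 4. Since dp[8][8] = 4, nothing longer is possible.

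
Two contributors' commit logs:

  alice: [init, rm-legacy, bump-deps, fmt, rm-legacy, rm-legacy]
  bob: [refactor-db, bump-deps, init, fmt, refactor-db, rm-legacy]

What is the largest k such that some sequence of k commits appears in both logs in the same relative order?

3

Taking init at alice[1]=bob[3], fmt at alice[4]=bob[4], rm-legacy at alice[6]=bob[6] gives a common subsequence of length 3, and the DP table's final entry dp[6][6] is also 3, so no common subsequence is longer.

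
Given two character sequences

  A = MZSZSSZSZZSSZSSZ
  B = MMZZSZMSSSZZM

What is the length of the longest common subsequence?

10

Match M at A[1]=B[2] → Z at A[2]=B[3] → Z at A[4]=B[4] → S at A[6]=B[5] → Z at A[7]=B[6] → S at A[8]=B[8] → S at A[11]=B[9] → S at A[12]=B[10] → Z at A[13]=B[11] → Z at A[16]=B[12] — 10 characters in the same relative order in both. Since dp[16][13] = 10, nothing longer is possible.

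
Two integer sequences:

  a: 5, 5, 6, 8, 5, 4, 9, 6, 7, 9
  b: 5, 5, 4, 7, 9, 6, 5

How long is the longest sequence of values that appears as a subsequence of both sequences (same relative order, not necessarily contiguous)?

Match 5 at a[2]=b[1]; then 5 at a[5]=b[2]; then 4 at a[6]=b[3]; then 9 at a[7]=b[5]; then 6 at a[8]=b[6] — 5 values in the same relative order in both. dp[10][7] = 5 confirms this is the maximum.

5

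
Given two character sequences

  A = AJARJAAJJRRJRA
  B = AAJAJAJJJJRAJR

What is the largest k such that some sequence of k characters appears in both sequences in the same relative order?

10

Pick A at A[1]=B[2] → J at A[2]=B[3] → A at A[3]=B[4] → J at A[5]=B[5] → A at A[6]=B[6] → J at A[8]=B[9] → J at A[9]=B[10] → R at A[10]=B[11] → J at A[12]=B[13] → R at A[13]=B[14]; all 10 characters appear in both, in order, and the DP table's final entry dp[14][14] is also 10, so no common subsequence is longer.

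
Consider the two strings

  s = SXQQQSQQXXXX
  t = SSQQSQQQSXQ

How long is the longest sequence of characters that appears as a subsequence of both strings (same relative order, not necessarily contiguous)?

7

Let dp[i][j] be the LCS length of the first i characters of s and the first j characters of t. dp[i][j] = dp[i-1][j-1]+1 when the i-th and j-th characters match, else max(dp[i-1][j], dp[i][j-1]).
    ·  S  S  Q  Q  S  Q  Q  Q  S  X  Q
 ·  0  0  0  0  0  0  0  0  0  0  0  0
 S  0  1  1  1  1  1  1  1  1  1  1  1
 X  0  1  1  1  1  1  1  1  1  1  2  2
 Q  0  1  1  2  2  2  2  2  2  2  2  3
 Q  0  1  1  2  3  3  3  3  3  3  3  3
 Q  0  1  1  2  3  3  4  4  4  4  4  4
 S  0  1  2  2  3  4  4  4  4  5  5  5
 Q  0  1  2  3  3  4  5  5  5  5  5  6
 Q  0  1  2  3  4  4  5  6  6  6  6  6
 X  0  1  2  3  4  4  5  6  6  6  7  7
 X  0  1  2  3  4  4  5  6  6  6  7  7
 X  0  1  2  3  4  4  5  6  6  6  7  7
 X  0  1  2  3  4  4  5  6  6  6  7  7
dp[12][11] = 7. One LCS (by backtracking along matches): SQQQQQX.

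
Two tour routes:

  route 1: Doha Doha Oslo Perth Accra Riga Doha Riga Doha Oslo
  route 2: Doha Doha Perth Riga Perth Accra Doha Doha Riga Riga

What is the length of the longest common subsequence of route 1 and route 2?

Match Doha (route 1 #1, route 2 #1), then Doha (route 1 #2, route 2 #2), then Perth (route 1 #4, route 2 #5), then Accra (route 1 #5, route 2 #6), then Riga (route 1 #6, route 2 #9), then Riga (route 1 #8, route 2 #10) — 6 stops in the same relative order in both. Since dp[10][10] = 6, nothing longer is possible.

6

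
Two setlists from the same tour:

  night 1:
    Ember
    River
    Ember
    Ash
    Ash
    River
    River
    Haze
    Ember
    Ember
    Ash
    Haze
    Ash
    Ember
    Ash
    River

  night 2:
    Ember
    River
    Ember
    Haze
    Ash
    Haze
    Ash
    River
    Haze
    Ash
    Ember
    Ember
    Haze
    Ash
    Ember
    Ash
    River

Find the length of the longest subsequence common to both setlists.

14

Taking Ember at night 1[1]=night 2[1] → River at night 1[2]=night 2[2] → Ember at night 1[3]=night 2[3] → Ash at night 1[4]=night 2[5] → Ash at night 1[5]=night 2[7] → River at night 1[7]=night 2[8] → Haze at night 1[8]=night 2[9] → Ember at night 1[9]=night 2[11] → Ember at night 1[10]=night 2[12] → Haze at night 1[12]=night 2[13] → Ash at night 1[13]=night 2[14] → Ember at night 1[14]=night 2[15] → Ash at night 1[15]=night 2[16] → River at night 1[16]=night 2[17] gives a common subsequence of length 14, and the DP table's final entry dp[16][17] is also 14, so no common subsequence is longer.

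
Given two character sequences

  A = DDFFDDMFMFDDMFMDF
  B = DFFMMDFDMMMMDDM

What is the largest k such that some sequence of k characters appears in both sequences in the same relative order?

Pick D [2,1]; then F [3,2]; then F [4,3]; then D [5,6]; then D [6,8]; then M [7,11]; then M [9,12]; then D [11,13]; then D [12,14]; then M [15,15]; all 10 characters appear in both, in order, and the DP table's final entry dp[17][15] is also 10, so no common subsequence is longer.

10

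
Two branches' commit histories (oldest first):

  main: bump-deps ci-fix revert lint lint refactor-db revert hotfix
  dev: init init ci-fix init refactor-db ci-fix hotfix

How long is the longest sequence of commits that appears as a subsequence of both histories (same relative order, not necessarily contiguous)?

Match ci-fix [2,3] → refactor-db [6,5] → hotfix [8,7] — 3 commits in the same relative order in both. Since dp[8][7] = 3, nothing longer is possible.

3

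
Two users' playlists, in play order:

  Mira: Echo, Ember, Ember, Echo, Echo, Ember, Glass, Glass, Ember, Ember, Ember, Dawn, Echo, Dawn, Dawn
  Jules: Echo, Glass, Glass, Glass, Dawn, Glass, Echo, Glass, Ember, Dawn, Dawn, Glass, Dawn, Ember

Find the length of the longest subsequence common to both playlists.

7

Taking Echo at Mira[1]=Jules[1], Echo at Mira[5]=Jules[7], Glass at Mira[8]=Jules[8], Ember at Mira[11]=Jules[9], Dawn at Mira[12]=Jules[10], Dawn at Mira[14]=Jules[11], Dawn at Mira[15]=Jules[13] gives a common subsequence of length 7. The LCS DP gives dp[15][14] = 7, so this is optimal.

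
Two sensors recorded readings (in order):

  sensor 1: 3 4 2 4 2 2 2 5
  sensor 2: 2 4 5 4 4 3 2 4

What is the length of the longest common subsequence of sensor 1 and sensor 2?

Let dp[i][j] be the LCS length of the first i values of sensor 1 and the first j values of sensor 2. dp[i][j] = dp[i-1][j-1]+1 when the i-th and j-th values match, else max(dp[i-1][j], dp[i][j-1]).
    ·  2  4  5  4  4  3  2  4
 ·  0  0  0  0  0  0  0  0  0
 3  0  0  0  0  0  0  1  1  1
 4  0  0  1  1  1  1  1  1  2
 2  0  1  1  1  1  1  1  2  2
 4  0  1  2  2  2  2  2  2  3
 2  0  1  2  2  2  2  2  3  3
 2  0  1  2  2  2  2  2  3  3
 2  0  1  2  2  2  2  2  3  3
 5  0  1  2  3  3  3  3  3  3
dp[8][8] = 3. One LCS (by backtracking along matches): 3, 2, 4.

3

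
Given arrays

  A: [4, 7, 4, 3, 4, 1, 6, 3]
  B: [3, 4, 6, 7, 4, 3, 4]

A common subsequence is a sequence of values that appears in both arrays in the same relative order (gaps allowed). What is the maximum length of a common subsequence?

5

Let dp[i][j] be the LCS length of the first i values of A and the first j values of B. dp[i][j] = dp[i-1][j-1]+1 when the i-th and j-th values match, else max(dp[i-1][j], dp[i][j-1]).
    ·  3  4  6  7  4  3  4
 ·  0  0  0  0  0  0  0  0
 4  0  0  1  1  1  1  1  1
 7  0  0  1  1  2  2  2  2
 4  0  0  1  1  2  3  3  3
 3  0  1  1  1  2  3  4  4
 4  0  1  2  2  2  3  4  5
 1  0  1  2  2  2  3  4  5
 6  0  1  2  3  3  3  4  5
 3  0  1  2  3  3  3  4  5
dp[8][7] = 5. One LCS (by backtracking along matches): 4, 7, 4, 3, 4.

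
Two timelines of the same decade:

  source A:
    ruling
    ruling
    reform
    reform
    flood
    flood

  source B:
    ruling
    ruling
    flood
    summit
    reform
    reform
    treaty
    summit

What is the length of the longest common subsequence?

4

Pick ruling at source A[1]=source B[1] → ruling at source A[2]=source B[2] → reform at source A[3]=source B[5] → reform at source A[4]=source B[6]; all 4 events appear in both, in order. The LCS DP gives dp[6][8] = 4, so this is optimal.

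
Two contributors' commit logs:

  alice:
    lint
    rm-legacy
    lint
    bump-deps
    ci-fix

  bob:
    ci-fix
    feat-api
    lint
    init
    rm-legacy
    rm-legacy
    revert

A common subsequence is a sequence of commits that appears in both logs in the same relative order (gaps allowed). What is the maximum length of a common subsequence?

One common subsequence of length 2: lint [1,3]; then rm-legacy [2,6], and the DP table's final entry dp[5][7] is also 2, so no common subsequence is longer.

2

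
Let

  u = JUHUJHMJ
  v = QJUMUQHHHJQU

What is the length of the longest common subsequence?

Match J [1,2] → U [2,5] → H [3,8] → H [6,9] → J [8,10] — 5 characters in the same relative order in both. The LCS DP gives dp[8][12] = 5, so this is optimal.

5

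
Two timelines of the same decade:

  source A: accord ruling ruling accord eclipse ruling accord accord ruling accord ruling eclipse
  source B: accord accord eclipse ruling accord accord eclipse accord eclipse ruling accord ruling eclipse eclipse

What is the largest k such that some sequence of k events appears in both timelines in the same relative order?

Match accord at source A[1]=source B[1], accord at source A[4]=source B[2], eclipse at source A[5]=source B[3], ruling at source A[6]=source B[4], accord at source A[7]=source B[6], accord at source A[8]=source B[8], ruling at source A[9]=source B[10], accord at source A[10]=source B[11], ruling at source A[11]=source B[12], eclipse at source A[12]=source B[14] — 10 events in the same relative order in both. Since dp[12][14] = 10, nothing longer is possible.

10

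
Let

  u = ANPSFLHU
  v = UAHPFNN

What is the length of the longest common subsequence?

Let dp[i][j] be the LCS length of the first i characters of u and the first j characters of v. dp[i][j] = dp[i-1][j-1]+1 when the i-th and j-th characters match, else max(dp[i-1][j], dp[i][j-1]).
    ·  U  A  H  P  F  N  N
 ·  0  0  0  0  0  0  0  0
 A  0  0  1  1  1  1  1  1
 N  0  0  1  1  1  1  2  2
 P  0  0  1  1  2  2  2  2
 S  0  0  1  1  2  2  2  2
 F  0  0  1  1  2  3  3  3
 L  0  0  1  1  2  3  3  3
 H  0  0  1  2  2  3  3  3
 U  0  1  1  2  2  3  3  3
dp[8][7] = 3. One LCS (by backtracking along matches): APF.

3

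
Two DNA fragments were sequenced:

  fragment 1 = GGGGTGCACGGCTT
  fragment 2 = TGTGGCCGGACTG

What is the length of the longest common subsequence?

9

Taking G at fragment 1[1]=fragment 2[2]; then G at fragment 1[4]=fragment 2[4]; then G at fragment 1[6]=fragment 2[5]; then C at fragment 1[7]=fragment 2[6]; then C at fragment 1[9]=fragment 2[7]; then G at fragment 1[10]=fragment 2[8]; then G at fragment 1[11]=fragment 2[9]; then C at fragment 1[12]=fragment 2[11]; then T at fragment 1[13]=fragment 2[12] gives a common subsequence of length 9. Since dp[14][13] = 9, nothing longer is possible.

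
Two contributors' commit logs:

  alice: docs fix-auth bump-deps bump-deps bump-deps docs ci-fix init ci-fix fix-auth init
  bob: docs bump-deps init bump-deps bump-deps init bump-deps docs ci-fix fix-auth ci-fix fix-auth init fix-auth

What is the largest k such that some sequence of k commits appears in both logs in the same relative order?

9

Pick docs (alice #1, bob #1), bump-deps (alice #3, bob #4), bump-deps (alice #4, bob #5), bump-deps (alice #5, bob #7), docs (alice #6, bob #8), ci-fix (alice #7, bob #9), ci-fix (alice #9, bob #11), fix-auth (alice #10, bob #12), init (alice #11, bob #13); all 9 commits appear in both, in order. dp[11][14] = 9 confirms this is the maximum.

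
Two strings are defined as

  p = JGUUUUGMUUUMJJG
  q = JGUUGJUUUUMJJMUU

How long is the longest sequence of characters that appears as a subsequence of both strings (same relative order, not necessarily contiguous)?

Taking J at p[1]=q[1]; then G at p[2]=q[2]; then U at p[3]=q[3]; then U at p[4]=q[4]; then U at p[6]=q[7]; then U at p[9]=q[8]; then U at p[10]=q[9]; then U at p[11]=q[10]; then M at p[12]=q[11]; then J at p[13]=q[12]; then J at p[14]=q[13] gives a common subsequence of length 11, and the DP table's final entry dp[15][16] is also 11, so no common subsequence is longer.

11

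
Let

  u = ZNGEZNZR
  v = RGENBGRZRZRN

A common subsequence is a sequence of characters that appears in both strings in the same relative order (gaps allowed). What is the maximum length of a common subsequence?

Let dp[i][j] be the LCS length of the first i characters of u and the first j characters of v. dp[i][j] = dp[i-1][j-1]+1 when the i-th and j-th characters match, else max(dp[i-1][j], dp[i][j-1]).
    ·  R  G  E  N  B  G  R  Z  R  Z  R  N
 ·  0  0  0  0  0  0  0  0  0  0  0  0  0
 Z  0  0  0  0  0  0  0  0  1  1  1  1  1
 N  0  0  0  0  1  1  1  1  1  1  1  1  2
 G  0  0  1  1  1  1  2  2  2  2  2  2  2
 E  0  0  1  2  2  2  2  2  2  2  2  2  2
 Z  0  0  1  2  2  2  2  2  3  3  3  3  3
 N  0  0  1  2  3  3  3  3  3  3  3  3  4
 Z  0  0  1  2  3  3  3  3  4  4  4  4  4
 R  0  1  1  2  3  3  3  4  4  5  5  5  5
dp[8][12] = 5. One LCS (by backtracking along matches): NGZZR.

5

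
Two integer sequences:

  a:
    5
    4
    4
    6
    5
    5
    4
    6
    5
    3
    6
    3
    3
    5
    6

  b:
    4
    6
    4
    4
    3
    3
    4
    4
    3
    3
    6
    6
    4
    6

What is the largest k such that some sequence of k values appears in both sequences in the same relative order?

One common subsequence of length 7: 4 (a #2, b #1) → 4 (a #3, b #3) → 4 (a #7, b #4) → 3 (a #10, b #6) → 3 (a #12, b #9) → 3 (a #13, b #10) → 6 (a #15, b #14), and the DP table's final entry dp[15][14] is also 7, so no common subsequence is longer.

7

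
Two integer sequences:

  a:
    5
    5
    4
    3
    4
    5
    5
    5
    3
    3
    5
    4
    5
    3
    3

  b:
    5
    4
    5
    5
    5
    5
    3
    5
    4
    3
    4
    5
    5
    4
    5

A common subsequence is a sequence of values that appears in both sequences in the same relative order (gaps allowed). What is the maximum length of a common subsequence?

Taking 5 (a #1, b #1) → 5 (a #2, b #3) → 5 (a #6, b #4) → 5 (a #7, b #5) → 5 (a #8, b #6) → 3 (a #9, b #7) → 3 (a #10, b #10) → 5 (a #11, b #13) → 4 (a #12, b #14) → 5 (a #13, b #15) gives a common subsequence of length 10. dp[15][15] = 10 confirms this is the maximum.

10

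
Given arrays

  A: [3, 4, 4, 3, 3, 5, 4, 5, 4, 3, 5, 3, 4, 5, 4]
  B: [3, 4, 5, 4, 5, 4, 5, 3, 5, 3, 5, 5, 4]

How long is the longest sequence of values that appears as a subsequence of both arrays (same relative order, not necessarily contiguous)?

11

Pick 3 (A #1, B #1), then 4 (A #2, B #2), then 4 (A #3, B #4), then 5 (A #6, B #5), then 4 (A #7, B #6), then 5 (A #8, B #7), then 3 (A #10, B #8), then 5 (A #11, B #9), then 3 (A #12, B #10), then 5 (A #14, B #12), then 4 (A #15, B #13); all 11 values appear in both, in order. The LCS DP gives dp[15][13] = 11, so this is optimal.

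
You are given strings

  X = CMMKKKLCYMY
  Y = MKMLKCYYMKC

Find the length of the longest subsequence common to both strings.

Taking M at X[2]=Y[1]; then M at X[3]=Y[3]; then K at X[6]=Y[5]; then C at X[8]=Y[6]; then Y at X[9]=Y[8]; then M at X[10]=Y[9] gives a common subsequence of length 6. Since dp[11][11] = 6, nothing longer is possible.

6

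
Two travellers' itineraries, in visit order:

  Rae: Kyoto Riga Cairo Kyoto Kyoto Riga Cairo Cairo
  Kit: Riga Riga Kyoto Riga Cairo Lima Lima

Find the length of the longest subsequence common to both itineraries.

4

Taking Riga (Rae #2, Kit #2), then Kyoto (Rae #5, Kit #3), then Riga (Rae #6, Kit #4), then Cairo (Rae #7, Kit #5) gives a common subsequence of length 4, and the DP table's final entry dp[8][7] is also 4, so no common subsequence is longer.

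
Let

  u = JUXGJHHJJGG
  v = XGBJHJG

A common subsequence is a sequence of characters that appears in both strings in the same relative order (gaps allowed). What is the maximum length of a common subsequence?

6

Let dp[i][j] be the LCS length of the first i characters of u and the first j characters of v. dp[i][j] = dp[i-1][j-1]+1 when the i-th and j-th characters match, else max(dp[i-1][j], dp[i][j-1]).
    ·  X  G  B  J  H  J  G
 ·  0  0  0  0  0  0  0  0
 J  0  0  0  0  1  1  1  1
 U  0  0  0  0  1  1  1  1
 X  0  1  1  1  1  1  1  1
 G  0  1  2  2  2  2  2  2
 J  0  1  2  2  3  3  3  3
 H  0  1  2  2  3  4  4  4
 H  0  1  2  2  3  4  4  4
 J  0  1  2  2  3  4  5  5
 J  0  1  2  2  3  4  5  5
 G  0  1  2  2  3  4  5  6
 G  0  1  2  2  3  4  5  6
dp[11][7] = 6. One LCS (by backtracking along matches): XGJHJG.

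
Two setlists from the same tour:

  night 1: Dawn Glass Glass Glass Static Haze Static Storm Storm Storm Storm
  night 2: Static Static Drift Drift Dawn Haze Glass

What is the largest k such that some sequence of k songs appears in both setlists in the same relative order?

Match Dawn [1,5]; then Glass [4,7] — 2 songs in the same relative order in both. Since dp[11][7] = 2, nothing longer is possible.

2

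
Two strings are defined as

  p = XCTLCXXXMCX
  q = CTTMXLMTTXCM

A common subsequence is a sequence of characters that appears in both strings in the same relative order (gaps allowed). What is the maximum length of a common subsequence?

5

Match C at p[2]=q[1]; then T at p[3]=q[3]; then L at p[4]=q[6]; then C at p[5]=q[11]; then M at p[9]=q[12] — 5 characters in the same relative order in both, and the DP table's final entry dp[11][12] is also 5, so no common subsequence is longer.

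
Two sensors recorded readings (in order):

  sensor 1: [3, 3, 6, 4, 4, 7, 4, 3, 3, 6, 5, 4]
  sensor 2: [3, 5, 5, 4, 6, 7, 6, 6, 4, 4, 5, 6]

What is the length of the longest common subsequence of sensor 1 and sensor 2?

Taking 3 [1,1] → 6 [3,8] → 4 [4,9] → 4 [5,10] → 6 [10,12] gives a common subsequence of length 5. dp[12][12] = 5 confirms this is the maximum.

5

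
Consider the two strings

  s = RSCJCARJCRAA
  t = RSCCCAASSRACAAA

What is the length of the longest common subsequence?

Pick R (s #1, t #1), then S (s #2, t #2), then C (s #3, t #4), then C (s #5, t #5), then A (s #6, t #7), then R (s #7, t #10), then C (s #9, t #12), then A (s #11, t #14), then A (s #12, t #15); all 9 characters appear in both, in order. dp[12][15] = 9 confirms this is the maximum.

9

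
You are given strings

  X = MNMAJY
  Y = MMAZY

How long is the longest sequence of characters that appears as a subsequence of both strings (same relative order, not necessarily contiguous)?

One common subsequence of length 4: M [1,1]; then M [3,2]; then A [4,3]; then Y [6,5]. Since dp[6][5] = 4, nothing longer is possible.

4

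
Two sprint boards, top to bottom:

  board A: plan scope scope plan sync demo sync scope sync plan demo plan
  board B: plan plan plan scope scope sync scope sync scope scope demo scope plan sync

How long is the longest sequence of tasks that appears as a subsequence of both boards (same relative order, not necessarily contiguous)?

8

Pick plan [1,3], scope [2,4], scope [3,5], sync [5,6], sync [7,8], scope [8,10], demo [11,11], plan [12,13]; all 8 tasks appear in both, in order, and the DP table's final entry dp[12][14] is also 8, so no common subsequence is longer.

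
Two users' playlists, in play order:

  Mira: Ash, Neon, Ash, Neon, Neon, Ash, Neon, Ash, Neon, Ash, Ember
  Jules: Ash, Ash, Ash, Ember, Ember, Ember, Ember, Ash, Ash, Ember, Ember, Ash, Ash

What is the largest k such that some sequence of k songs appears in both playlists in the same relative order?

6

One common subsequence of length 6: Ash (Mira #1, Jules #1), Ash (Mira #3, Jules #2), Ash (Mira #6, Jules #3), Ash (Mira #8, Jules #8), Ash (Mira #10, Jules #9), Ember (Mira #11, Jules #11). Since dp[11][13] = 6, nothing longer is possible.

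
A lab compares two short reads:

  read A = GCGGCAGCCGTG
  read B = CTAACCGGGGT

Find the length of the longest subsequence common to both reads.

6

Taking C at read A[2]=read B[6], then G at read A[3]=read B[7], then G at read A[4]=read B[8], then G at read A[7]=read B[9], then G at read A[10]=read B[10], then T at read A[11]=read B[11] gives a common subsequence of length 6. The LCS DP gives dp[12][11] = 6, so this is optimal.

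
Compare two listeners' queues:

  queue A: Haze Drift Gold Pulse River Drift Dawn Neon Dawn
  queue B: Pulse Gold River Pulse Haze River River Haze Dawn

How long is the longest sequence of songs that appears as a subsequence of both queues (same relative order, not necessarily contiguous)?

4

One common subsequence of length 4: Gold (queue A #3, queue B #2), Pulse (queue A #4, queue B #4), River (queue A #5, queue B #7), Dawn (queue A #9, queue B #9), and the DP table's final entry dp[9][9] is also 4, so no common subsequence is longer.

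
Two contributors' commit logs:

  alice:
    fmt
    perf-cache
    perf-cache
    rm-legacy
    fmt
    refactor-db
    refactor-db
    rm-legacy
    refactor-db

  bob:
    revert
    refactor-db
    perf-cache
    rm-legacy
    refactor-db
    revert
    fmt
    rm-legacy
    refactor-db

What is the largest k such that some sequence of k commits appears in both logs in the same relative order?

5

Taking perf-cache at alice[3]=bob[3], rm-legacy at alice[4]=bob[4], fmt at alice[5]=bob[7], rm-legacy at alice[8]=bob[8], refactor-db at alice[9]=bob[9] gives a common subsequence of length 5. The LCS DP gives dp[9][9] = 5, so this is optimal.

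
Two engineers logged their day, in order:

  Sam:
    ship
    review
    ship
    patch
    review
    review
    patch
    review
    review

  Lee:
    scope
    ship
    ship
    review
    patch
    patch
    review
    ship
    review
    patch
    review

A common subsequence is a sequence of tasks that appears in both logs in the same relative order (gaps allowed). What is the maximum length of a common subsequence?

7

Taking ship [1,3]; then review [2,4]; then patch [4,6]; then review [5,7]; then review [6,9]; then patch [7,10]; then review [9,11] gives a common subsequence of length 7, and the DP table's final entry dp[9][11] is also 7, so no common subsequence is longer.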